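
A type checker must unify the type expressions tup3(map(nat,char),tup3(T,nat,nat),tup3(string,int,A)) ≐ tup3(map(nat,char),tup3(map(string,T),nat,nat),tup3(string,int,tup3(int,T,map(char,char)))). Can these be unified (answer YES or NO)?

Decompose tup3/3: map(nat,char) ≐ map(nat,char),  tup3(T,nat,nat) ≐ tup3(map(string,T),nat,nat),  tup3(string,int,A) ≐ tup3(string,int,tup3(int,T,map(char,char))).
Delete trivial equation map(nat,char) ≐ map(nat,char).
Decompose tup3/3: T ≐ map(string,T),  nat ≐ nat,  nat ≐ nat.
Occurs check fails: T occurs in map(string,T); the equation T ≐ map(string,T) has no finite solution.

NO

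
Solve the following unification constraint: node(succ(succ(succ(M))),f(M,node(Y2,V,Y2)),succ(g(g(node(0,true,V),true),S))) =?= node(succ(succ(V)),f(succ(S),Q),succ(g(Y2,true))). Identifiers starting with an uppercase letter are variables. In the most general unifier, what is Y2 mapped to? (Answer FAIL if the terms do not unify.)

Decompose node/3: succ(succ(succ(M))) =?= succ(succ(V)),  f(M,node(Y2,V,Y2)) =?= f(succ(S),Q),  succ(g(g(node(0,true,V),true),S)) =?= succ(g(Y2,true)).
Decompose succ/1: succ(succ(M)) =?= succ(V).
Decompose succ/1: succ(M) =?= V.
Bind V := succ(M); substituting into the remaining equations gives: f(M,node(Y2,succ(M),Y2)) =?= f(succ(S),Q),  succ(g(g(node(0,true,succ(M)),true),S)) =?= succ(g(Y2,true)).
Decompose f/2: M =?= succ(S),  node(Y2,succ(M),Y2) =?= Q.
Bind M := succ(S); substituting into the remaining equations gives: node(Y2,succ(succ(S)),Y2) =?= Q,  succ(g(g(node(0,true,succ(succ(S))),true),S)) =?= succ(g(Y2,true)). Substituting into the earlier binding gives V := succ(succ(S)).
Bind Q := node(Y2,succ(succ(S)),Y2); no other remaining equation mentions Q.
Decompose succ/1: g(g(node(0,true,succ(succ(S))),true),S) =?= g(Y2,true).
Decompose g/2: g(node(0,true,succ(succ(S))),true) =?= Y2,  S =?= true.
Bind Y2 := g(node(0,true,succ(succ(S))),true); no other remaining equation mentions Y2. Substituting into the earlier binding gives Q := node(g(node(0,true,succ(succ(S))),true),succ(succ(S)),g(node(0,true,succ(succ(S))),true)).
Bind S := true. Substituting into the earlier bindings gives V := succ(succ(true)), M := succ(true), Q := node(g(node(0,true,succ(succ(true))),true),succ(succ(true)),g(node(0,true,succ(succ(true))),true)), Y2 := g(node(0,true,succ(succ(true))),true).
MGU = { V := succ(succ(true)), M := succ(true), Q := node(g(node(0,true,succ(succ(true))),true),succ(succ(true)),g(node(0,true,succ(succ(true))),true)), Y2 := g(node(0,true,succ(succ(true))),true), S := true }, so Y2 := g(node(0,true,succ(succ(true))),true).

g(node(0,true,succ(succ(true))),true)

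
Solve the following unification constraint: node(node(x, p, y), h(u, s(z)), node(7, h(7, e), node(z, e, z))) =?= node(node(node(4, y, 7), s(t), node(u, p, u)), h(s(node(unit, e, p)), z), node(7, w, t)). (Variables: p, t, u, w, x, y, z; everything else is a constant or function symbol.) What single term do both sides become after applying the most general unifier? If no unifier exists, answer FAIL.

FAIL

Decompose node/3: node(x, p, y) =?= node(node(4, y, 7), s(t), node(u, p, u)),  h(u, s(z)) =?= h(s(node(unit, e, p)), z),  node(7, h(7, e), node(z, e, z)) =?= node(7, w, t).
Decompose node/3: x =?= node(4, y, 7),  p =?= s(t),  y =?= node(u, p, u).
Bind x := node(4, y, 7); no other remaining equation mentions x.
Bind p := s(t); substituting into the 2 remaining equations that mention p gives: y =?= node(u, s(t), u),  h(u, s(z)) =?= h(s(node(unit, e, s(t))), z).
Bind y := node(u, s(t), u); no other remaining equation mentions y. Substituting into the earlier binding gives x := node(4, node(u, s(t), u), 7).
Decompose h/2: u =?= s(node(unit, e, s(t))),  s(z) =?= z.
Bind u := s(node(unit, e, s(t))); no other remaining equation mentions u. Substituting into the earlier bindings gives x := node(4, node(s(node(unit, e, s(t))), s(t), s(node(unit, e, s(t)))), 7), y := node(s(node(unit, e, s(t))), s(t), s(node(unit, e, s(t)))).
Occurs check fails: z occurs in s(z); the equation z =?= s(z) has no finite solution.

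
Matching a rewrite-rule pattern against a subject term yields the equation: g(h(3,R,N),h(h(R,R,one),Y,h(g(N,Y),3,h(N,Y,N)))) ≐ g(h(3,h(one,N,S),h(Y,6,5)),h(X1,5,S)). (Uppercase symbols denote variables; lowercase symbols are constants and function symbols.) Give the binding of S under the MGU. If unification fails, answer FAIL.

Decompose g/2: h(3,R,N) ≐ h(3,h(one,N,S),h(Y,6,5)),  h(h(R,R,one),Y,h(g(N,Y),3,h(N,Y,N))) ≐ h(X1,5,S).
Decompose h/3: 3 ≐ 3,  R ≐ h(one,N,S),  N ≐ h(Y,6,5).
Delete trivial equation 3 ≐ 3.
Bind R := h(one,N,S); substituting into the one remaining equation that mentions R gives: h(h(h(one,N,S),h(one,N,S),one),Y,h(g(N,Y),3,h(N,Y,N))) ≐ h(X1,5,S).
Bind N := h(Y,6,5); substituting into the remaining equation gives: h(h(h(one,h(Y,6,5),S),h(one,h(Y,6,5),S),one),Y,h(g(h(Y,6,5),Y),3,h(h(Y,6,5),Y,h(Y,6,5)))) ≐ h(X1,5,S). Substituting into the earlier binding gives R := h(one,h(Y,6,5),S).
Decompose h/3: h(h(one,h(Y,6,5),S),h(one,h(Y,6,5),S),one) ≐ X1,  Y ≐ 5,  h(g(h(Y,6,5),Y),3,h(h(Y,6,5),Y,h(Y,6,5))) ≐ S.
Bind X1 := h(h(one,h(Y,6,5),S),h(one,h(Y,6,5),S),one); no other remaining equation mentions X1.
Bind Y := 5; substituting into the remaining equation gives: h(g(h(5,6,5),5),3,h(h(5,6,5),5,h(5,6,5))) ≐ S. Substituting into the earlier bindings gives R := h(one,h(5,6,5),S), N := h(5,6,5), X1 := h(h(one,h(5,6,5),S),h(one,h(5,6,5),S),one).
Bind S := h(g(h(5,6,5),5),3,h(h(5,6,5),5,h(5,6,5))). Substituting into the earlier bindings gives R := h(one,h(5,6,5),h(g(h(5,6,5),5),3,h(h(5,6,5),5,h(5,6,5)))), X1 := h(h(one,h(5,6,5),h(g(h(5,6,5),5),3,h(h(5,6,5),5,h(5,6,5)))),h(one,h(5,6,5),h(g(h(5,6,5),5),3,h(h(5,6,5),5,h(5,6,5)))),one).
MGU = { R ↦ h(one,h(5,6,5),h(g(h(5,6,5),5),3,h(h(5,6,5),5,h(5,6,5)))), N ↦ h(5,6,5), X1 ↦ h(h(one,h(5,6,5),h(g(h(5,6,5),5),3,h(h(5,6,5),5,h(5,6,5)))),h(one,h(5,6,5),h(g(h(5,6,5),5),3,h(h(5,6,5),5,h(5,6,5)))),one), Y ↦ 5, S ↦ h(g(h(5,6,5),5),3,h(h(5,6,5),5,h(5,6,5))) }, so S ↦ h(g(h(5,6,5),5),3,h(h(5,6,5),5,h(5,6,5))).

h(g(h(5,6,5),5),3,h(h(5,6,5),5,h(5,6,5)))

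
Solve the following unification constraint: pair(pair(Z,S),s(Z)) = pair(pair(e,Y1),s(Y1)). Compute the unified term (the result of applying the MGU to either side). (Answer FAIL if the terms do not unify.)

pair(pair(e,e),s(e))

Decompose pair/2: pair(Z,S) = pair(e,Y1),  s(Z) = s(Y1).
Decompose pair/2: Z = e,  S = Y1.
Bind Z := e; substituting into the one remaining equation that mentions Z gives: s(e) = s(Y1).
Bind S := Y1; no other remaining equation mentions S.
Decompose s/1: e = Y1.
Bind Y1 := e. Substituting into the earlier binding gives S := e.
Applying the MGU to either side gives pair(pair(e,e),s(e)).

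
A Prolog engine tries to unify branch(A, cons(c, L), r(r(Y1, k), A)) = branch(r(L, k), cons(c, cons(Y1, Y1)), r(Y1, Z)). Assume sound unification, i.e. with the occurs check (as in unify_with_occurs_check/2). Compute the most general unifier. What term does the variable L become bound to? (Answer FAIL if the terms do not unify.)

Decompose branch/3: A = r(L, k),  cons(c, L) = cons(c, cons(Y1, Y1)),  r(r(Y1, k), A) = r(Y1, Z).
Bind A := r(L, k); substituting into the one remaining equation that mentions A gives: r(r(Y1, k), r(L, k)) = r(Y1, Z).
Decompose cons/2: c = c,  L = cons(Y1, Y1).
Delete trivial equation c = c.
Bind L := cons(Y1, Y1); substituting into the remaining equation gives: r(r(Y1, k), r(cons(Y1, Y1), k)) = r(Y1, Z). Substituting into the earlier binding gives A := r(cons(Y1, Y1), k).
Decompose r/2: r(Y1, k) = Y1,  r(cons(Y1, Y1), k) = Z.
Occurs check fails: Y1 occurs in r(Y1, k); the equation Y1 = r(Y1, k) has no finite solution.

FAIL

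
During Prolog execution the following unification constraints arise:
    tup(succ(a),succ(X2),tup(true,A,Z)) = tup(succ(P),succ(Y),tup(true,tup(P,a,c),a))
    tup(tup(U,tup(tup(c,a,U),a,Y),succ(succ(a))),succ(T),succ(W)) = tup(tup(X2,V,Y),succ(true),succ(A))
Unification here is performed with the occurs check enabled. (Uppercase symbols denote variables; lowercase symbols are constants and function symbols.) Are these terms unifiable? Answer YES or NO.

Decompose tup/3: succ(a) = succ(P),  succ(X2) = succ(Y),  tup(true,A,Z) = tup(true,tup(P,a,c),a).
Decompose succ/1: a = P.
Bind P := a; substituting into the one remaining equation that mentions P gives: tup(true,A,Z) = tup(true,tup(a,a,c),a).
Decompose succ/1: X2 = Y.
Bind X2 := Y; substituting into the one remaining equation that mentions X2 gives: tup(tup(U,tup(tup(c,a,U),a,Y),succ(succ(a))),succ(T),succ(W)) = tup(tup(Y,V,Y),succ(true),succ(A)).
Decompose tup/3: true = true,  A = tup(a,a,c),  Z = a.
Delete trivial equation true = true.
Bind A := tup(a,a,c); substituting into the one remaining equation that mentions A gives: tup(tup(U,tup(tup(c,a,U),a,Y),succ(succ(a))),succ(T),succ(W)) = tup(tup(Y,V,Y),succ(true),succ(tup(a,a,c))).
Bind Z := a; no other remaining equation mentions Z.
Decompose tup/3: tup(U,tup(tup(c,a,U),a,Y),succ(succ(a))) = tup(Y,V,Y),  succ(T) = succ(true),  succ(W) = succ(tup(a,a,c)).
Decompose tup/3: U = Y,  tup(tup(c,a,U),a,Y) = V,  succ(succ(a)) = Y.
Bind U := Y; substituting into the one remaining equation that mentions U gives: tup(tup(c,a,Y),a,Y) = V.
Bind V := tup(tup(c,a,Y),a,Y); no other remaining equation mentions V.
Bind Y := succ(succ(a)); no other remaining equation mentions Y. Substituting into the earlier bindings gives X2 := succ(succ(a)), U := succ(succ(a)), V := tup(tup(c,a,succ(succ(a))),a,succ(succ(a))).
Decompose succ/1: T = true.
Bind T := true; no other remaining equation mentions T.
Decompose succ/1: W = tup(a,a,c).
Bind W := tup(a,a,c).
No equations remain and no clash or occurs-check failure arose, so a unifier exists.

YES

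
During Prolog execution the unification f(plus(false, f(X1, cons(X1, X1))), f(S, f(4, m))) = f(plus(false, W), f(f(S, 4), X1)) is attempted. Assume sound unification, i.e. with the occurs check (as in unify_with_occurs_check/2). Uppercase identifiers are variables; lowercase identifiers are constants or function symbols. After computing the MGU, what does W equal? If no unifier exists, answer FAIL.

FAIL

Decompose f/2: plus(false, f(X1, cons(X1, X1))) = plus(false, W),  f(S, f(4, m)) = f(f(S, 4), X1).
Decompose plus/2: false = false,  f(X1, cons(X1, X1)) = W.
Delete trivial equation false = false.
Bind W := f(X1, cons(X1, X1)); no other remaining equation mentions W.
Decompose f/2: S = f(S, 4),  f(4, m) = X1.
Occurs check fails: S occurs in f(S, 4); the equation S = f(S, 4) has no finite solution.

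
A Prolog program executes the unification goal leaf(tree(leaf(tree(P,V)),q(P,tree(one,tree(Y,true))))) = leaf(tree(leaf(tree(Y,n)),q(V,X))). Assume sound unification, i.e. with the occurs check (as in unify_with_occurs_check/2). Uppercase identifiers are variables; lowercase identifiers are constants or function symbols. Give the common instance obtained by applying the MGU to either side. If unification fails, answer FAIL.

Decompose leaf/1: tree(leaf(tree(P,V)),q(P,tree(one,tree(Y,true)))) = tree(leaf(tree(Y,n)),q(V,X)).
Decompose tree/2: leaf(tree(P,V)) = leaf(tree(Y,n)),  q(P,tree(one,tree(Y,true))) = q(V,X).
Decompose leaf/1: tree(P,V) = tree(Y,n).
Decompose tree/2: P = Y,  V = n.
Bind P := Y; substituting into the one remaining equation that mentions P gives: q(Y,tree(one,tree(Y,true))) = q(V,X).
Bind V := n; substituting into the remaining equation gives: q(Y,tree(one,tree(Y,true))) = q(n,X).
Decompose q/2: Y = n,  tree(one,tree(Y,true)) = X.
Bind Y := n; substituting into the remaining equation gives: tree(one,tree(n,true)) = X. Substituting into the earlier binding gives P := n.
Bind X := tree(one,tree(n,true)).
Applying the MGU to either side gives leaf(tree(leaf(tree(n,n)),q(n,tree(one,tree(n,true))))).

leaf(tree(leaf(tree(n,n)),q(n,tree(one,tree(n,true)))))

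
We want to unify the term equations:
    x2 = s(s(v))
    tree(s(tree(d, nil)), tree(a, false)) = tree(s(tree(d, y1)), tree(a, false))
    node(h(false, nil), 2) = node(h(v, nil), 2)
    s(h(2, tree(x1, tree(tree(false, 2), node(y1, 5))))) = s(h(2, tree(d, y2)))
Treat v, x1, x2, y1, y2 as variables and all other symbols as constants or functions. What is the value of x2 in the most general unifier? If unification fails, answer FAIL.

Bind x2 := s(s(v)); no other remaining equation mentions x2.
Decompose tree/2: s(tree(d, nil)) = s(tree(d, y1)),  tree(a, false) = tree(a, false).
Decompose s/1: tree(d, nil) = tree(d, y1).
Decompose tree/2: d = d,  nil = y1.
Delete trivial equation d = d.
Bind y1 := nil; substituting into the one remaining equation that mentions y1 gives: s(h(2, tree(x1, tree(tree(false, 2), node(nil, 5))))) = s(h(2, tree(d, y2))).
Delete trivial equation tree(a, false) = tree(a, false).
Decompose node/2: h(false, nil) = h(v, nil),  2 = 2.
Decompose h/2: false = v,  nil = nil.
Bind v := false; no other remaining equation mentions v. Substituting into the earlier binding gives x2 := s(s(false)).
Delete trivial equation nil = nil.
Delete trivial equation 2 = 2.
Decompose s/1: h(2, tree(x1, tree(tree(false, 2), node(nil, 5)))) = h(2, tree(d, y2)).
Decompose h/2: 2 = 2,  tree(x1, tree(tree(false, 2), node(nil, 5))) = tree(d, y2).
Delete trivial equation 2 = 2.
Decompose tree/2: x1 = d,  tree(tree(false, 2), node(nil, 5)) = y2.
Bind x1 := d; no other remaining equation mentions x1.
Bind y2 := tree(tree(false, 2), node(nil, 5)).
MGU = { x2 ↦ s(s(false)), y1 ↦ nil, v ↦ false, x1 ↦ d, y2 ↦ tree(tree(false, 2), node(nil, 5)) }, so x2 ↦ s(s(false)).

s(s(false))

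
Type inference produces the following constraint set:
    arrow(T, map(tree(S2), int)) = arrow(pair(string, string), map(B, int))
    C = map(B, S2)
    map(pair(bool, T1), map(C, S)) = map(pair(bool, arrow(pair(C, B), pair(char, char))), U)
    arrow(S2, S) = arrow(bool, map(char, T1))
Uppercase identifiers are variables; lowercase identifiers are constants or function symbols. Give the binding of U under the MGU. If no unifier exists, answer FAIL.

map(map(tree(bool), bool), map(char, arrow(pair(map(tree(bool), bool), tree(bool)), pair(char, char))))

Decompose arrow/2: T = pair(string, string),  map(tree(S2), int) = map(B, int).
Bind T := pair(string, string); no other remaining equation mentions T.
Decompose map/2: tree(S2) = B,  int = int.
Bind B := tree(S2); substituting into the 2 remaining equations that mention B gives: C = map(tree(S2), S2),  map(pair(bool, T1), map(C, S)) = map(pair(bool, arrow(pair(C, tree(S2)), pair(char, char))), U).
Delete trivial equation int = int.
Bind C := map(tree(S2), S2); substituting into the one remaining equation that mentions C gives: map(pair(bool, T1), map(map(tree(S2), S2), S)) = map(pair(bool, arrow(pair(map(tree(S2), S2), tree(S2)), pair(char, char))), U).
Decompose map/2: pair(bool, T1) = pair(bool, arrow(pair(map(tree(S2), S2), tree(S2)), pair(char, char))),  map(map(tree(S2), S2), S) = U.
Decompose pair/2: bool = bool,  T1 = arrow(pair(map(tree(S2), S2), tree(S2)), pair(char, char)).
Delete trivial equation bool = bool.
Bind T1 := arrow(pair(map(tree(S2), S2), tree(S2)), pair(char, char)); substituting into the one remaining equation that mentions T1 gives: arrow(S2, S) = arrow(bool, map(char, arrow(pair(map(tree(S2), S2), tree(S2)), pair(char, char)))).
Bind U := map(map(tree(S2), S2), S); no other remaining equation mentions U.
Decompose arrow/2: S2 = bool,  S = map(char, arrow(pair(map(tree(S2), S2), tree(S2)), pair(char, char))).
Bind S2 := bool; substituting into the remaining equation gives: S = map(char, arrow(pair(map(tree(bool), bool), tree(bool)), pair(char, char))). Substituting into the earlier bindings gives B := tree(bool), C := map(tree(bool), bool), T1 := arrow(pair(map(tree(bool), bool), tree(bool)), pair(char, char)), U := map(map(tree(bool), bool), S).
Bind S := map(char, arrow(pair(map(tree(bool), bool), tree(bool)), pair(char, char))). Substituting into the earlier binding gives U := map(map(tree(bool), bool), map(char, arrow(pair(map(tree(bool), bool), tree(bool)), pair(char, char)))).
MGU = { T -> pair(string, string), B -> tree(bool), C -> map(tree(bool), bool), T1 -> arrow(pair(map(tree(bool), bool), tree(bool)), pair(char, char)), U -> map(map(tree(bool), bool), map(char, arrow(pair(map(tree(bool), bool), tree(bool)), pair(char, char)))), S2 -> bool, S -> map(char, arrow(pair(map(tree(bool), bool), tree(bool)), pair(char, char))) }, so U -> map(map(tree(bool), bool), map(char, arrow(pair(map(tree(bool), bool), tree(bool)), pair(char, char)))).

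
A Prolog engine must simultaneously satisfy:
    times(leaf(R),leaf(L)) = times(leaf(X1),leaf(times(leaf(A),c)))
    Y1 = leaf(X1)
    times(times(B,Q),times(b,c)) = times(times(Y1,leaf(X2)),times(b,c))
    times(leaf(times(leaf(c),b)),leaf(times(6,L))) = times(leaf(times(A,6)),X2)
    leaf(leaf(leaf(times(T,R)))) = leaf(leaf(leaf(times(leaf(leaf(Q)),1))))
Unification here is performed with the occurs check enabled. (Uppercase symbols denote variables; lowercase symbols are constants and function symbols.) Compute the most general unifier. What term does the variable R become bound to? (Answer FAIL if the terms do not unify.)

Decompose times/2: leaf(R) = leaf(X1),  leaf(L) = leaf(times(leaf(A),c)).
Decompose leaf/1: R = X1.
Bind R := X1; substituting into the one remaining equation that mentions R gives: leaf(leaf(leaf(times(T,X1)))) = leaf(leaf(leaf(times(leaf(leaf(Q)),1)))).
Decompose leaf/1: L = times(leaf(A),c).
Bind L := times(leaf(A),c); substituting into the one remaining equation that mentions L gives: times(leaf(times(leaf(c),b)),leaf(times(6,times(leaf(A),c)))) = times(leaf(times(A,6)),X2).
Bind Y1 := leaf(X1); substituting into the one remaining equation that mentions Y1 gives: times(times(B,Q),times(b,c)) = times(times(leaf(X1),leaf(X2)),times(b,c)).
Decompose times/2: times(B,Q) = times(leaf(X1),leaf(X2)),  times(b,c) = times(b,c).
Decompose times/2: B = leaf(X1),  Q = leaf(X2).
Bind B := leaf(X1); no other remaining equation mentions B.
Bind Q := leaf(X2); substituting into the one remaining equation that mentions Q gives: leaf(leaf(leaf(times(T,X1)))) = leaf(leaf(leaf(times(leaf(leaf(leaf(X2))),1)))).
Delete trivial equation times(b,c) = times(b,c).
Decompose times/2: leaf(times(leaf(c),b)) = leaf(times(A,6)),  leaf(times(6,times(leaf(A),c))) = X2.
Decompose leaf/1: times(leaf(c),b) = times(A,6).
Decompose times/2: leaf(c) = A,  b = 6.
Bind A := leaf(c); substituting into the one remaining equation that mentions A gives: leaf(times(6,times(leaf(leaf(c)),c))) = X2. Substituting into the earlier binding gives L := times(leaf(leaf(c)),c).
Clash: constants b and 6 differ; no unifier exists.

FAIL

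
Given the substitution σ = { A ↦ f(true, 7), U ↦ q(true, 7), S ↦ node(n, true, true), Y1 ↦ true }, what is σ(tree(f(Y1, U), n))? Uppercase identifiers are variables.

tree(f(true, q(true, 7)), n)

Replace each occurrence of U with q(true, 7).
Replace each occurrence of Y1 with true.
Result: tree(f(true, q(true, 7)), n).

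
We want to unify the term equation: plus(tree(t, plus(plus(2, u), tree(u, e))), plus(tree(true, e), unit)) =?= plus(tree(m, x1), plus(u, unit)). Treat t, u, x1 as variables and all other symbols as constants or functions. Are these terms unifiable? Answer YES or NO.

YES

Decompose plus/2: tree(t, plus(plus(2, u), tree(u, e))) =?= tree(m, x1),  plus(tree(true, e), unit) =?= plus(u, unit).
Decompose tree/2: t =?= m,  plus(plus(2, u), tree(u, e)) =?= x1.
Bind t := m; no other remaining equation mentions t.
Bind x1 := plus(plus(2, u), tree(u, e)); no other remaining equation mentions x1.
Decompose plus/2: tree(true, e) =?= u,  unit =?= unit.
Bind u := tree(true, e); no other remaining equation mentions u. Substituting into the earlier binding gives x1 := plus(plus(2, tree(true, e)), tree(tree(true, e), e)).
Delete trivial equation unit =?= unit.
No equations remain and no clash or occurs-check failure arose, so a unifier exists.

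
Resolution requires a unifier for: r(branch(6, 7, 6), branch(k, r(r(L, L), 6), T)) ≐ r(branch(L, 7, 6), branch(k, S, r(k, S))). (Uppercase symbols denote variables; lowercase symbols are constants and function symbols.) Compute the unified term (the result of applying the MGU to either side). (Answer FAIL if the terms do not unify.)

Decompose r/2: branch(6, 7, 6) ≐ branch(L, 7, 6),  branch(k, r(r(L, L), 6), T) ≐ branch(k, S, r(k, S)).
Decompose branch/3: 6 ≐ L,  7 ≐ 7,  6 ≐ 6.
Bind L := 6; substituting into the one remaining equation that mentions L gives: branch(k, r(r(6, 6), 6), T) ≐ branch(k, S, r(k, S)).
Delete trivial equation 7 ≐ 7.
Delete trivial equation 6 ≐ 6.
Decompose branch/3: k ≐ k,  r(r(6, 6), 6) ≐ S,  T ≐ r(k, S).
Delete trivial equation k ≐ k.
Bind S := r(r(6, 6), 6); substituting into the remaining equation gives: T ≐ r(k, r(r(6, 6), 6)).
Bind T := r(k, r(r(6, 6), 6)).
Applying the MGU to either side gives r(branch(6, 7, 6), branch(k, r(r(6, 6), 6), r(k, r(r(6, 6), 6)))).

r(branch(6, 7, 6), branch(k, r(r(6, 6), 6), r(k, r(r(6, 6), 6))))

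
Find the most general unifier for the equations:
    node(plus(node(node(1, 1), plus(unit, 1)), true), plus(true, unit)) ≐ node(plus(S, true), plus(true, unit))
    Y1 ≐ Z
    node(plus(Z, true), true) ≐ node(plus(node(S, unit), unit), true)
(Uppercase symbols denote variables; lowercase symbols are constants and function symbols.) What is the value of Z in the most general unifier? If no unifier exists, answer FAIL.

Decompose node/2: plus(node(node(1, 1), plus(unit, 1)), true) ≐ plus(S, true),  plus(true, unit) ≐ plus(true, unit).
Decompose plus/2: node(node(1, 1), plus(unit, 1)) ≐ S,  true ≐ true.
Bind S := node(node(1, 1), plus(unit, 1)); substituting into the one remaining equation that mentions S gives: node(plus(Z, true), true) ≐ node(plus(node(node(node(1, 1), plus(unit, 1)), unit), unit), true).
Delete trivial equation true ≐ true.
Delete trivial equation plus(true, unit) ≐ plus(true, unit).
Bind Y1 := Z; no other remaining equation mentions Y1.
Decompose node/2: plus(Z, true) ≐ plus(node(node(node(1, 1), plus(unit, 1)), unit), unit),  true ≐ true.
Decompose plus/2: Z ≐ node(node(node(1, 1), plus(unit, 1)), unit),  true ≐ unit.
Bind Z := node(node(node(1, 1), plus(unit, 1)), unit); no other remaining equation mentions Z. Substituting into the earlier binding gives Y1 := node(node(node(1, 1), plus(unit, 1)), unit).
Clash: constants true and unit differ; no unifier exists.

FAIL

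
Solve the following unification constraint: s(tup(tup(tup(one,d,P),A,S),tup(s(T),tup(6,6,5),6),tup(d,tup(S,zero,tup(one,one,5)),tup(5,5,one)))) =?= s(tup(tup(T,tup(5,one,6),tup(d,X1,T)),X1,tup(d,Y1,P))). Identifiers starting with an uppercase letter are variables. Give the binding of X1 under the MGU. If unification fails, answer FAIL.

Decompose s/1: tup(tup(tup(one,d,P),A,S),tup(s(T),tup(6,6,5),6),tup(d,tup(S,zero,tup(one,one,5)),tup(5,5,one))) =?= tup(tup(T,tup(5,one,6),tup(d,X1,T)),X1,tup(d,Y1,P)).
Decompose tup/3: tup(tup(one,d,P),A,S) =?= tup(T,tup(5,one,6),tup(d,X1,T)),  tup(s(T),tup(6,6,5),6) =?= X1,  tup(d,tup(S,zero,tup(one,one,5)),tup(5,5,one)) =?= tup(d,Y1,P).
Decompose tup/3: tup(one,d,P) =?= T,  A =?= tup(5,one,6),  S =?= tup(d,X1,T).
Bind T := tup(one,d,P); substituting into the 2 remaining equations that mention T gives: S =?= tup(d,X1,tup(one,d,P)),  tup(s(tup(one,d,P)),tup(6,6,5),6) =?= X1.
Bind A := tup(5,one,6); no other remaining equation mentions A.
Bind S := tup(d,X1,tup(one,d,P)); substituting into the one remaining equation that mentions S gives: tup(d,tup(tup(d,X1,tup(one,d,P)),zero,tup(one,one,5)),tup(5,5,one)) =?= tup(d,Y1,P).
Bind X1 := tup(s(tup(one,d,P)),tup(6,6,5),6); substituting into the remaining equation gives: tup(d,tup(tup(d,tup(s(tup(one,d,P)),tup(6,6,5),6),tup(one,d,P)),zero,tup(one,one,5)),tup(5,5,one)) =?= tup(d,Y1,P). Substituting into the earlier binding gives S := tup(d,tup(s(tup(one,d,P)),tup(6,6,5),6),tup(one,d,P)).
Decompose tup/3: d =?= d,  tup(tup(d,tup(s(tup(one,d,P)),tup(6,6,5),6),tup(one,d,P)),zero,tup(one,one,5)) =?= Y1,  tup(5,5,one) =?= P.
Delete trivial equation d =?= d.
Bind Y1 := tup(tup(d,tup(s(tup(one,d,P)),tup(6,6,5),6),tup(one,d,P)),zero,tup(one,one,5)); no other remaining equation mentions Y1.
Bind P := tup(5,5,one). Substituting into the earlier bindings gives T := tup(one,d,tup(5,5,one)), S := tup(d,tup(s(tup(one,d,tup(5,5,one))),tup(6,6,5),6),tup(one,d,tup(5,5,one))), X1 := tup(s(tup(one,d,tup(5,5,one))),tup(6,6,5),6), Y1 := tup(tup(d,tup(s(tup(one,d,tup(5,5,one))),tup(6,6,5),6),tup(one,d,tup(5,5,one))),zero,tup(one,one,5)).
MGU = { T := tup(one,d,tup(5,5,one)), A := tup(5,one,6), S := tup(d,tup(s(tup(one,d,tup(5,5,one))),tup(6,6,5),6),tup(one,d,tup(5,5,one))), X1 := tup(s(tup(one,d,tup(5,5,one))),tup(6,6,5),6), Y1 := tup(tup(d,tup(s(tup(one,d,tup(5,5,one))),tup(6,6,5),6),tup(one,d,tup(5,5,one))),zero,tup(one,one,5)), P := tup(5,5,one) }, so X1 := tup(s(tup(one,d,tup(5,5,one))),tup(6,6,5),6).

tup(s(tup(one,d,tup(5,5,one))),tup(6,6,5),6)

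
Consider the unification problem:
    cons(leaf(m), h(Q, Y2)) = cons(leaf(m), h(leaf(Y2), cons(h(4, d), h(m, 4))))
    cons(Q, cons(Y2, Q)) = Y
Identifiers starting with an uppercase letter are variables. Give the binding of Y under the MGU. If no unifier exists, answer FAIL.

cons(leaf(cons(h(4, d), h(m, 4))), cons(cons(h(4, d), h(m, 4)), leaf(cons(h(4, d), h(m, 4)))))

Decompose cons/2: leaf(m) = leaf(m),  h(Q, Y2) = h(leaf(Y2), cons(h(4, d), h(m, 4))).
Delete trivial equation leaf(m) = leaf(m).
Decompose h/2: Q = leaf(Y2),  Y2 = cons(h(4, d), h(m, 4)).
Bind Q := leaf(Y2); substituting into the one remaining equation that mentions Q gives: cons(leaf(Y2), cons(Y2, leaf(Y2))) = Y.
Bind Y2 := cons(h(4, d), h(m, 4)); substituting into the remaining equation gives: cons(leaf(cons(h(4, d), h(m, 4))), cons(cons(h(4, d), h(m, 4)), leaf(cons(h(4, d), h(m, 4))))) = Y. Substituting into the earlier binding gives Q := leaf(cons(h(4, d), h(m, 4))).
Bind Y := cons(leaf(cons(h(4, d), h(m, 4))), cons(cons(h(4, d), h(m, 4)), leaf(cons(h(4, d), h(m, 4))))).
MGU = { Q -> leaf(cons(h(4, d), h(m, 4))), Y2 -> cons(h(4, d), h(m, 4)), Y -> cons(leaf(cons(h(4, d), h(m, 4))), cons(cons(h(4, d), h(m, 4)), leaf(cons(h(4, d), h(m, 4))))) }, so Y -> cons(leaf(cons(h(4, d), h(m, 4))), cons(cons(h(4, d), h(m, 4)), leaf(cons(h(4, d), h(m, 4))))).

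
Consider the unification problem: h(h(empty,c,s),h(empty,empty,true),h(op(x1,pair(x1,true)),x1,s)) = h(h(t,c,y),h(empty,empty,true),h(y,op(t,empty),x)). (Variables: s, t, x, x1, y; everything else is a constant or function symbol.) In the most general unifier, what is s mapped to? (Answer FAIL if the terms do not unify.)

op(op(empty,empty),pair(op(empty,empty),true))

Decompose h/3: h(empty,c,s) = h(t,c,y),  h(empty,empty,true) = h(empty,empty,true),  h(op(x1,pair(x1,true)),x1,s) = h(y,op(t,empty),x).
Decompose h/3: empty = t,  c = c,  s = y.
Bind t := empty; substituting into the one remaining equation that mentions t gives: h(op(x1,pair(x1,true)),x1,s) = h(y,op(empty,empty),x).
Delete trivial equation c = c.
Bind s := y; substituting into the one remaining equation that mentions s gives: h(op(x1,pair(x1,true)),x1,y) = h(y,op(empty,empty),x).
Delete trivial equation h(empty,empty,true) = h(empty,empty,true).
Decompose h/3: op(x1,pair(x1,true)) = y,  x1 = op(empty,empty),  y = x.
Bind y := op(x1,pair(x1,true)); substituting into the one remaining equation that mentions y gives: op(x1,pair(x1,true)) = x. Substituting into the earlier binding gives s := op(x1,pair(x1,true)).
Bind x1 := op(empty,empty); substituting into the remaining equation gives: op(op(empty,empty),pair(op(empty,empty),true)) = x. Substituting into the earlier bindings gives s := op(op(empty,empty),pair(op(empty,empty),true)), y := op(op(empty,empty),pair(op(empty,empty),true)).
Bind x := op(op(empty,empty),pair(op(empty,empty),true)).
MGU = { t := empty, s := op(op(empty,empty),pair(op(empty,empty),true)), y := op(op(empty,empty),pair(op(empty,empty),true)), x1 := op(empty,empty), x := op(op(empty,empty),pair(op(empty,empty),true)) }, so s := op(op(empty,empty),pair(op(empty,empty),true)).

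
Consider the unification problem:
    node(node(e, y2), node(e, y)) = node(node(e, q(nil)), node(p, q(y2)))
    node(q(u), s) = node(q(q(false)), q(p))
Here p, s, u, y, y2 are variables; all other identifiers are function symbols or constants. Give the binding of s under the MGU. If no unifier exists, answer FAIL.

q(e)

Decompose node/2: node(e, y2) = node(e, q(nil)),  node(e, y) = node(p, q(y2)).
Decompose node/2: e = e,  y2 = q(nil).
Delete trivial equation e = e.
Bind y2 := q(nil); substituting into the one remaining equation that mentions y2 gives: node(e, y) = node(p, q(q(nil))).
Decompose node/2: e = p,  y = q(q(nil)).
Bind p := e; substituting into the one remaining equation that mentions p gives: node(q(u), s) = node(q(q(false)), q(e)).
Bind y := q(q(nil)); no other remaining equation mentions y.
Decompose node/2: q(u) = q(q(false)),  s = q(e).
Decompose q/1: u = q(false).
Bind u := q(false); no other remaining equation mentions u.
Bind s := q(e).
MGU = { y2 -> q(nil), p -> e, y -> q(q(nil)), u -> q(false), s -> q(e) }, so s -> q(e).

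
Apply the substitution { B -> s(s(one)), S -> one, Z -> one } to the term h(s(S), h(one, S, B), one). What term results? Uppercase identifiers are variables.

h(s(one), h(one, one, s(s(one))), one)

Replace each occurrence of B with s(s(one)).
Replace each occurrence of S with one.
Result: h(s(one), h(one, one, s(s(one))), one).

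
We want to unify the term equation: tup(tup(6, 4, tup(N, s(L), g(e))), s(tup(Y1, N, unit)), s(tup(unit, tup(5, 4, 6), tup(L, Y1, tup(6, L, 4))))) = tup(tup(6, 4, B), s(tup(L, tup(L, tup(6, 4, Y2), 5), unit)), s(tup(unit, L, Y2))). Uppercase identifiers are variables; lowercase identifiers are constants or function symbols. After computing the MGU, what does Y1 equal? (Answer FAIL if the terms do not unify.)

Decompose tup/3: tup(6, 4, tup(N, s(L), g(e))) = tup(6, 4, B),  s(tup(Y1, N, unit)) = s(tup(L, tup(L, tup(6, 4, Y2), 5), unit)),  s(tup(unit, tup(5, 4, 6), tup(L, Y1, tup(6, L, 4)))) = s(tup(unit, L, Y2)).
Decompose tup/3: 6 = 6,  4 = 4,  tup(N, s(L), g(e)) = B.
Delete trivial equation 6 = 6.
Delete trivial equation 4 = 4.
Bind B := tup(N, s(L), g(e)); no other remaining equation mentions B.
Decompose s/1: tup(Y1, N, unit) = tup(L, tup(L, tup(6, 4, Y2), 5), unit).
Decompose tup/3: Y1 = L,  N = tup(L, tup(6, 4, Y2), 5),  unit = unit.
Bind Y1 := L; substituting into the one remaining equation that mentions Y1 gives: s(tup(unit, tup(5, 4, 6), tup(L, L, tup(6, L, 4)))) = s(tup(unit, L, Y2)).
Bind N := tup(L, tup(6, 4, Y2), 5); no other remaining equation mentions N. Substituting into the earlier binding gives B := tup(tup(L, tup(6, 4, Y2), 5), s(L), g(e)).
Delete trivial equation unit = unit.
Decompose s/1: tup(unit, tup(5, 4, 6), tup(L, L, tup(6, L, 4))) = tup(unit, L, Y2).
Decompose tup/3: unit = unit,  tup(5, 4, 6) = L,  tup(L, L, tup(6, L, 4)) = Y2.
Delete trivial equation unit = unit.
Bind L := tup(5, 4, 6); substituting into the remaining equation gives: tup(tup(5, 4, 6), tup(5, 4, 6), tup(6, tup(5, 4, 6), 4)) = Y2. Substituting into the earlier bindings gives B := tup(tup(tup(5, 4, 6), tup(6, 4, Y2), 5), s(tup(5, 4, 6)), g(e)), Y1 := tup(5, 4, 6), N := tup(tup(5, 4, 6), tup(6, 4, Y2), 5).
Bind Y2 := tup(tup(5, 4, 6), tup(5, 4, 6), tup(6, tup(5, 4, 6), 4)). Substituting into the earlier bindings gives B := tup(tup(tup(5, 4, 6), tup(6, 4, tup(tup(5, 4, 6), tup(5, 4, 6), tup(6, tup(5, 4, 6), 4))), 5), s(tup(5, 4, 6)), g(e)), N := tup(tup(5, 4, 6), tup(6, 4, tup(tup(5, 4, 6), tup(5, 4, 6), tup(6, tup(5, 4, 6), 4))), 5).
MGU = { B := tup(tup(tup(5, 4, 6), tup(6, 4, tup(tup(5, 4, 6), tup(5, 4, 6), tup(6, tup(5, 4, 6), 4))), 5), s(tup(5, 4, 6)), g(e)), Y1 := tup(5, 4, 6), N := tup(tup(5, 4, 6), tup(6, 4, tup(tup(5, 4, 6), tup(5, 4, 6), tup(6, tup(5, 4, 6), 4))), 5), L := tup(5, 4, 6), Y2 := tup(tup(5, 4, 6), tup(5, 4, 6), tup(6, tup(5, 4, 6), 4)) }, so Y1 := tup(5, 4, 6).

tup(5, 4, 6)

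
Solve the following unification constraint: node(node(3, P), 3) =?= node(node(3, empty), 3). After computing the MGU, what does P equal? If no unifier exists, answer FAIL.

empty

Decompose node/2: node(3, P) =?= node(3, empty),  3 =?= 3.
Decompose node/2: 3 =?= 3,  P =?= empty.
Delete trivial equation 3 =?= 3.
Bind P := empty; no other remaining equation mentions P.
Delete trivial equation 3 =?= 3.
MGU = { P ↦ empty }, so P ↦ empty.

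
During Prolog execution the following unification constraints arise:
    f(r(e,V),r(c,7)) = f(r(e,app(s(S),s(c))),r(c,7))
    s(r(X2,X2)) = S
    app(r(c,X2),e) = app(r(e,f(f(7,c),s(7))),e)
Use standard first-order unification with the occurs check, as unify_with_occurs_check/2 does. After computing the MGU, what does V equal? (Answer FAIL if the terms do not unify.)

FAIL

Decompose f/2: r(e,V) = r(e,app(s(S),s(c))),  r(c,7) = r(c,7).
Decompose r/2: e = e,  V = app(s(S),s(c)).
Delete trivial equation e = e.
Bind V := app(s(S),s(c)); no other remaining equation mentions V.
Delete trivial equation r(c,7) = r(c,7).
Bind S := s(r(X2,X2)); no other remaining equation mentions S. Substituting into the earlier binding gives V := app(s(s(r(X2,X2))),s(c)).
Decompose app/2: r(c,X2) = r(e,f(f(7,c),s(7))),  e = e.
Decompose r/2: c = e,  X2 = f(f(7,c),s(7)).
Clash: constants c and e differ; no unifier exists.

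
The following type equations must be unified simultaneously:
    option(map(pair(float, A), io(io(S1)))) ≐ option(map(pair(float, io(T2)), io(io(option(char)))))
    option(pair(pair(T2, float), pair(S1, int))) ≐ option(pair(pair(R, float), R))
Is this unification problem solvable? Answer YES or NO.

YES

Decompose option/1: map(pair(float, A), io(io(S1))) ≐ map(pair(float, io(T2)), io(io(option(char)))).
Decompose map/2: pair(float, A) ≐ pair(float, io(T2)),  io(io(S1)) ≐ io(io(option(char))).
Decompose pair/2: float ≐ float,  A ≐ io(T2).
Delete trivial equation float ≐ float.
Bind A := io(T2); no other remaining equation mentions A.
Decompose io/1: io(S1) ≐ io(option(char)).
Decompose io/1: S1 ≐ option(char).
Bind S1 := option(char); substituting into the remaining equation gives: option(pair(pair(T2, float), pair(option(char), int))) ≐ option(pair(pair(R, float), R)).
Decompose option/1: pair(pair(T2, float), pair(option(char), int)) ≐ pair(pair(R, float), R).
Decompose pair/2: pair(T2, float) ≐ pair(R, float),  pair(option(char), int) ≐ R.
Decompose pair/2: T2 ≐ R,  float ≐ float.
Bind T2 := R; no other remaining equation mentions T2. Substituting into the earlier binding gives A := io(R).
Delete trivial equation float ≐ float.
Bind R := pair(option(char), int). Substituting into the earlier bindings gives A := io(pair(option(char), int)), T2 := pair(option(char), int).
No equations remain and no clash or occurs-check failure arose, so a unifier exists.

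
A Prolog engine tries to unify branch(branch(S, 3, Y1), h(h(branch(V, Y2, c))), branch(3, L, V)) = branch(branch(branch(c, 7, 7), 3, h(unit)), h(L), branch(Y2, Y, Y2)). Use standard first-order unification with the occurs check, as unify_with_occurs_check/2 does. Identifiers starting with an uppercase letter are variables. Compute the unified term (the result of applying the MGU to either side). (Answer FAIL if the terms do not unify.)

branch(branch(branch(c, 7, 7), 3, h(unit)), h(h(branch(3, 3, c))), branch(3, h(branch(3, 3, c)), 3))

Decompose branch/3: branch(S, 3, Y1) = branch(branch(c, 7, 7), 3, h(unit)),  h(h(branch(V, Y2, c))) = h(L),  branch(3, L, V) = branch(Y2, Y, Y2).
Decompose branch/3: S = branch(c, 7, 7),  3 = 3,  Y1 = h(unit).
Bind S := branch(c, 7, 7); no other remaining equation mentions S.
Delete trivial equation 3 = 3.
Bind Y1 := h(unit); no other remaining equation mentions Y1.
Decompose h/1: h(branch(V, Y2, c)) = L.
Bind L := h(branch(V, Y2, c)); substituting into the remaining equation gives: branch(3, h(branch(V, Y2, c)), V) = branch(Y2, Y, Y2).
Decompose branch/3: 3 = Y2,  h(branch(V, Y2, c)) = Y,  V = Y2.
Bind Y2 := 3; substituting into the remaining equations gives: h(branch(V, 3, c)) = Y,  V = 3. Substituting into the earlier binding gives L := h(branch(V, 3, c)).
Bind Y := h(branch(V, 3, c)); no other remaining equation mentions Y.
Bind V := 3. Substituting into the earlier bindings gives L := h(branch(3, 3, c)), Y := h(branch(3, 3, c)).
Applying the MGU to either side gives branch(branch(branch(c, 7, 7), 3, h(unit)), h(h(branch(3, 3, c))), branch(3, h(branch(3, 3, c)), 3)).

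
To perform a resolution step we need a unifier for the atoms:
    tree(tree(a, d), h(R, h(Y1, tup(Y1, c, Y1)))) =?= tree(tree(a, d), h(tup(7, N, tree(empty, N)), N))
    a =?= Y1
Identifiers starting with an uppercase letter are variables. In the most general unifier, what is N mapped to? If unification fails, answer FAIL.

h(a, tup(a, c, a))

Decompose tree/2: tree(a, d) =?= tree(a, d),  h(R, h(Y1, tup(Y1, c, Y1))) =?= h(tup(7, N, tree(empty, N)), N).
Delete trivial equation tree(a, d) =?= tree(a, d).
Decompose h/2: R =?= tup(7, N, tree(empty, N)),  h(Y1, tup(Y1, c, Y1)) =?= N.
Bind R := tup(7, N, tree(empty, N)); no other remaining equation mentions R.
Bind N := h(Y1, tup(Y1, c, Y1)); no other remaining equation mentions N. Substituting into the earlier binding gives R := tup(7, h(Y1, tup(Y1, c, Y1)), tree(empty, h(Y1, tup(Y1, c, Y1)))).
Bind Y1 := a. Substituting into the earlier bindings gives R := tup(7, h(a, tup(a, c, a)), tree(empty, h(a, tup(a, c, a)))), N := h(a, tup(a, c, a)).
MGU = { R ↦ tup(7, h(a, tup(a, c, a)), tree(empty, h(a, tup(a, c, a)))), N ↦ h(a, tup(a, c, a)), Y1 ↦ a }, so N ↦ h(a, tup(a, c, a)).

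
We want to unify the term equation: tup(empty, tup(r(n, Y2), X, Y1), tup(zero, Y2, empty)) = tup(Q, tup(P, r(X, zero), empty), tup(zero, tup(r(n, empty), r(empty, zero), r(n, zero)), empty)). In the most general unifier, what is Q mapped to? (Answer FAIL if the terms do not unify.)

FAIL

Decompose tup/3: empty = Q,  tup(r(n, Y2), X, Y1) = tup(P, r(X, zero), empty),  tup(zero, Y2, empty) = tup(zero, tup(r(n, empty), r(empty, zero), r(n, zero)), empty).
Bind Q := empty; no other remaining equation mentions Q.
Decompose tup/3: r(n, Y2) = P,  X = r(X, zero),  Y1 = empty.
Bind P := r(n, Y2); no other remaining equation mentions P.
Occurs check fails: X occurs in r(X, zero); the equation X = r(X, zero) has no finite solution.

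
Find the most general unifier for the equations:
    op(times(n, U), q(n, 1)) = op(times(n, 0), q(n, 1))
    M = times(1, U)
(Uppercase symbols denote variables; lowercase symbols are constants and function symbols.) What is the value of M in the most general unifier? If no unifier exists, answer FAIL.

times(1, 0)

Decompose op/2: times(n, U) = times(n, 0),  q(n, 1) = q(n, 1).
Decompose times/2: n = n,  U = 0.
Delete trivial equation n = n.
Bind U := 0; substituting into the one remaining equation that mentions U gives: M = times(1, 0).
Delete trivial equation q(n, 1) = q(n, 1).
Bind M := times(1, 0).
MGU = { U ↦ 0, M ↦ times(1, 0) }, so M ↦ times(1, 0).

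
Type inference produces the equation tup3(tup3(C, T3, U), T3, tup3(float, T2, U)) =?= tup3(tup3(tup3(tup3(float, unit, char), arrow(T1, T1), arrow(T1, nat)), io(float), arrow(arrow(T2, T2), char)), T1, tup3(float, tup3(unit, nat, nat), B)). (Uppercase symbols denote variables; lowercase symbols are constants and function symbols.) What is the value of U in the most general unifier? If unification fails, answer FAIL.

arrow(arrow(tup3(unit, nat, nat), tup3(unit, nat, nat)), char)

Decompose tup3/3: tup3(C, T3, U) =?= tup3(tup3(tup3(float, unit, char), arrow(T1, T1), arrow(T1, nat)), io(float), arrow(arrow(T2, T2), char)),  T3 =?= T1,  tup3(float, T2, U) =?= tup3(float, tup3(unit, nat, nat), B).
Decompose tup3/3: C =?= tup3(tup3(float, unit, char), arrow(T1, T1), arrow(T1, nat)),  T3 =?= io(float),  U =?= arrow(arrow(T2, T2), char).
Bind C := tup3(tup3(float, unit, char), arrow(T1, T1), arrow(T1, nat)); no other remaining equation mentions C.
Bind T3 := io(float); substituting into the one remaining equation that mentions T3 gives: io(float) =?= T1.
Bind U := arrow(arrow(T2, T2), char); substituting into the one remaining equation that mentions U gives: tup3(float, T2, arrow(arrow(T2, T2), char)) =?= tup3(float, tup3(unit, nat, nat), B).
Bind T1 := io(float); no other remaining equation mentions T1. Substituting into the earlier binding gives C := tup3(tup3(float, unit, char), arrow(io(float), io(float)), arrow(io(float), nat)).
Decompose tup3/3: float =?= float,  T2 =?= tup3(unit, nat, nat),  arrow(arrow(T2, T2), char) =?= B.
Delete trivial equation float =?= float.
Bind T2 := tup3(unit, nat, nat); substituting into the remaining equation gives: arrow(arrow(tup3(unit, nat, nat), tup3(unit, nat, nat)), char) =?= B. Substituting into the earlier binding gives U := arrow(arrow(tup3(unit, nat, nat), tup3(unit, nat, nat)), char).
Bind B := arrow(arrow(tup3(unit, nat, nat), tup3(unit, nat, nat)), char).
MGU = { C := tup3(tup3(float, unit, char), arrow(io(float), io(float)), arrow(io(float), nat)), T3 := io(float), U := arrow(arrow(tup3(unit, nat, nat), tup3(unit, nat, nat)), char), T1 := io(float), T2 := tup3(unit, nat, nat), B := arrow(arrow(tup3(unit, nat, nat), tup3(unit, nat, nat)), char) }, so U := arrow(arrow(tup3(unit, nat, nat), tup3(unit, nat, nat)), char).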